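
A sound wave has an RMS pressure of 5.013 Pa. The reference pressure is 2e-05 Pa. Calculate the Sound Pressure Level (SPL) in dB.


Given values:
  p = 5.013 Pa
  p_ref = 2e-05 Pa
Formula: SPL = 20 * log10(p / p_ref)
Compute ratio: p / p_ref = 5.013 / 2e-05 = 250650
Compute log10: log10(250650) = 5.399068
Multiply: SPL = 20 * 5.399068 = 107.98

107.98 dB


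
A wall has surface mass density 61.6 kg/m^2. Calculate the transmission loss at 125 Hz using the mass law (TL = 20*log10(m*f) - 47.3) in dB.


Given values:
  m = 61.6 kg/m^2, f = 125 Hz
Formula: TL = 20 * log10(m * f) - 47.3
Compute m * f = 61.6 * 125 = 7700.0
Compute log10(7700.0) = 3.886491
Compute 20 * 3.886491 = 77.7298
TL = 77.7298 - 47.3 = 30.43

30.43 dB


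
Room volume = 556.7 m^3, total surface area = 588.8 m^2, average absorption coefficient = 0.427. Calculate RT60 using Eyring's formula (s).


Given values:
  V = 556.7 m^3, S = 588.8 m^2, alpha = 0.427
Formula: RT60 = 0.161 * V / (-S * ln(1 - alpha))
Compute ln(1 - 0.427) = ln(0.573) = -0.55687
Denominator: -588.8 * -0.55687 = 327.8851
Numerator: 0.161 * 556.7 = 89.6287
RT60 = 89.6287 / 327.8851 = 0.273

0.273 s


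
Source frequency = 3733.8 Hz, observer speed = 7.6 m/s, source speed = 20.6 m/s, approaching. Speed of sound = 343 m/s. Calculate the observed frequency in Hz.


Given values:
  f_s = 3733.8 Hz, v_o = 7.6 m/s, v_s = 20.6 m/s
  Direction: approaching
Formula: f_o = f_s * (c + v_o) / (c - v_s)
Numerator: c + v_o = 343 + 7.6 = 350.6
Denominator: c - v_s = 343 - 20.6 = 322.4
f_o = 3733.8 * 350.6 / 322.4 = 4060.39

4060.39 Hz


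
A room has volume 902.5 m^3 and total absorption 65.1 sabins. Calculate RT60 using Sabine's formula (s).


Given values:
  V = 902.5 m^3
  A = 65.1 sabins
Formula: RT60 = 0.161 * V / A
Numerator: 0.161 * 902.5 = 145.3025
RT60 = 145.3025 / 65.1 = 2.232

2.232 s


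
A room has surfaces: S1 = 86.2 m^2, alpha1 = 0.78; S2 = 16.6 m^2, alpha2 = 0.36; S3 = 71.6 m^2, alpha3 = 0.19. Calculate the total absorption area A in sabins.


Given surfaces:
  Surface 1: 86.2 * 0.78 = 67.236
  Surface 2: 16.6 * 0.36 = 5.976
  Surface 3: 71.6 * 0.19 = 13.604
Formula: A = sum(Si * alpha_i)
A = 67.236 + 5.976 + 13.604
A = 86.82

86.82 sabins


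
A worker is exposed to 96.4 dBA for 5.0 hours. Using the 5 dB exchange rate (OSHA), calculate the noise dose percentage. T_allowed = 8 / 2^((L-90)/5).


Given values:
  L = 96.4 dBA, T = 5.0 hours
Formula: T_allowed = 8 / 2^((L - 90) / 5)
Compute exponent: (96.4 - 90) / 5 = 1.28
Compute 2^(1.28) = 2.42839
T_allowed = 8 / 2.42839 = 3.294364 hours
Dose = (T / T_allowed) * 100
Dose = (5.0 / 3.294364) * 100 = 151.77

151.77 %


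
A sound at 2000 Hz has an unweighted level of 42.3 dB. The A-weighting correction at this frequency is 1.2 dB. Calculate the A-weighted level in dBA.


Given values:
  SPL = 42.3 dB
  A-weighting at 2000 Hz = 1.2 dB
Formula: L_A = SPL + A_weight
L_A = 42.3 + (1.2)
L_A = 43.5

43.5 dBA


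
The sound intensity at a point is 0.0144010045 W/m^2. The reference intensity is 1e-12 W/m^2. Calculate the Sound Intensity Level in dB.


Given values:
  I = 0.0144010045 W/m^2
  I_ref = 1e-12 W/m^2
Formula: SIL = 10 * log10(I / I_ref)
Compute ratio: I / I_ref = 14401004500
Compute log10: log10(14401004500) = 10.158393
Multiply: SIL = 10 * 10.158393 = 101.58

101.58 dB


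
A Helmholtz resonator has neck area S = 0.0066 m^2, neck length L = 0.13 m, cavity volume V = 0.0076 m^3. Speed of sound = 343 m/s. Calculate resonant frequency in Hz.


Given values:
  S = 0.0066 m^2, L = 0.13 m, V = 0.0076 m^3, c = 343 m/s
Formula: f = (c / (2*pi)) * sqrt(S / (V * L))
Compute V * L = 0.0076 * 0.13 = 0.000988
Compute S / (V * L) = 0.0066 / 0.000988 = 6.6802
Compute sqrt(6.6802) = 2.584608
Compute c / (2*pi) = 343 / 6.283185 = 54.590148
f = 54.590148 * 2.584608 = 141.09

141.09 Hz


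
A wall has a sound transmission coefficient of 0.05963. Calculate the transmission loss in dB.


Given values:
  tau = 0.05963
Formula: TL = 10 * log10(1 / tau)
Compute 1 / tau = 1 / 0.05963 = 16.7701
Compute log10(16.7701) = 1.224536
TL = 10 * 1.224536 = 12.25

12.25 dB


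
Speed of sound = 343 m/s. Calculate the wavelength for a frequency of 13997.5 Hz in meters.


Given values:
  c = 343 m/s, f = 13997.5 Hz
Formula: lambda = c / f
lambda = 343 / 13997.5
lambda = 0.0245

0.0245 m


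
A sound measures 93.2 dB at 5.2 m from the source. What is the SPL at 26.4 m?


Given values:
  SPL1 = 93.2 dB, r1 = 5.2 m, r2 = 26.4 m
Formula: SPL2 = SPL1 - 20 * log10(r2 / r1)
Compute ratio: r2 / r1 = 26.4 / 5.2 = 5.0769
Compute log10: log10(5.0769) = 0.705599
Compute drop: 20 * 0.705599 = 14.112
SPL2 = 93.2 - 14.112 = 79.09

79.09 dB


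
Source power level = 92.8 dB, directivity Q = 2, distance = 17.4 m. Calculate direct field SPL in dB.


Given values:
  Lw = 92.8 dB, Q = 2, r = 17.4 m
Formula: SPL = Lw + 10 * log10(Q / (4 * pi * r^2))
Compute 4 * pi * r^2 = 4 * pi * 17.4^2 = 3804.5944
Compute Q / denom = 2 / 3804.5944 = 0.00052568
Compute 10 * log10(0.00052568) = -32.7928
SPL = 92.8 + (-32.7928) = 60.01

60.01 dB


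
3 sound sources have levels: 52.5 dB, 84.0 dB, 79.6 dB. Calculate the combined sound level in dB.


Formula: L_total = 10 * log10( sum(10^(Li/10)) )
  Source 1: 10^(52.5/10) = 177827.941
  Source 2: 10^(84.0/10) = 251188643.151
  Source 3: 10^(79.6/10) = 91201083.9356
Sum of linear values = 342567555.0276
L_total = 10 * log10(342567555.0276) = 85.35

85.35 dB


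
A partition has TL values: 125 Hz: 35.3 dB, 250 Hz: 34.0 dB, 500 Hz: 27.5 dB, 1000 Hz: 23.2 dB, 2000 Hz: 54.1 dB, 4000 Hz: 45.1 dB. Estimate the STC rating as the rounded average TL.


Given TL values at each frequency:
  125 Hz: 35.3 dB
  250 Hz: 34.0 dB
  500 Hz: 27.5 dB
  1000 Hz: 23.2 dB
  2000 Hz: 54.1 dB
  4000 Hz: 45.1 dB
Formula: STC ~ round(average of TL values)
Sum = 35.3 + 34.0 + 27.5 + 23.2 + 54.1 + 45.1 = 219.2
Average = 219.2 / 6 = 36.53
Rounded: 37

37


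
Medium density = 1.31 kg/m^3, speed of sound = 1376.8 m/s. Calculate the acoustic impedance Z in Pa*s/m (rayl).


Given values:
  rho = 1.31 kg/m^3
  c = 1376.8 m/s
Formula: Z = rho * c
Z = 1.31 * 1376.8
Z = 1803.61

1803.61 rayl


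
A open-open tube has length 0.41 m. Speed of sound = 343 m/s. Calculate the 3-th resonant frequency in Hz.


Given values:
  Tube type: open-open, L = 0.41 m, c = 343 m/s, n = 3
Formula: f_n = n * c / (2 * L)
Compute 2 * L = 2 * 0.41 = 0.82
f = 3 * 343 / 0.82
f = 1254.88

1254.88 Hz


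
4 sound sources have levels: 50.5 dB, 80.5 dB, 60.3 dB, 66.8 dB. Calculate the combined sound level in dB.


Formula: L_total = 10 * log10( sum(10^(Li/10)) )
  Source 1: 10^(50.5/10) = 112201.8454
  Source 2: 10^(80.5/10) = 112201845.4302
  Source 3: 10^(60.3/10) = 1071519.3052
  Source 4: 10^(66.8/10) = 4786300.9232
Sum of linear values = 118171867.504
L_total = 10 * log10(118171867.504) = 80.73

80.73 dB


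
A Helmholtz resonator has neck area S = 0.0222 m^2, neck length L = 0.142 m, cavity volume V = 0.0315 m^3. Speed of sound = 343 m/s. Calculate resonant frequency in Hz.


Given values:
  S = 0.0222 m^2, L = 0.142 m, V = 0.0315 m^3, c = 343 m/s
Formula: f = (c / (2*pi)) * sqrt(S / (V * L))
Compute V * L = 0.0315 * 0.142 = 0.004473
Compute S / (V * L) = 0.0222 / 0.004473 = 4.9631
Compute sqrt(4.9631) = 2.227802
Compute c / (2*pi) = 343 / 6.283185 = 54.590148
f = 54.590148 * 2.227802 = 121.62

121.62 Hz


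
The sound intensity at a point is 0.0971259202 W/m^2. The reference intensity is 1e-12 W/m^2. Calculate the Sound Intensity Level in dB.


Given values:
  I = 0.0971259202 W/m^2
  I_ref = 1e-12 W/m^2
Formula: SIL = 10 * log10(I / I_ref)
Compute ratio: I / I_ref = 97125920200
Compute log10: log10(97125920200) = 10.987335
Multiply: SIL = 10 * 10.987335 = 109.87

109.87 dB


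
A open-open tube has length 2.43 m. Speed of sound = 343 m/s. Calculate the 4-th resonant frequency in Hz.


Given values:
  Tube type: open-open, L = 2.43 m, c = 343 m/s, n = 4
Formula: f_n = n * c / (2 * L)
Compute 2 * L = 2 * 2.43 = 4.86
f = 4 * 343 / 4.86
f = 282.3

282.3 Hz


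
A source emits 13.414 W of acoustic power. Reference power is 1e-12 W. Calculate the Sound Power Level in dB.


Given values:
  W = 13.414 W
  W_ref = 1e-12 W
Formula: SWL = 10 * log10(W / W_ref)
Compute ratio: W / W_ref = 13414000000000
Compute log10: log10(13414000000000) = 13.127558
Multiply: SWL = 10 * 13.127558 = 131.28

131.28 dB


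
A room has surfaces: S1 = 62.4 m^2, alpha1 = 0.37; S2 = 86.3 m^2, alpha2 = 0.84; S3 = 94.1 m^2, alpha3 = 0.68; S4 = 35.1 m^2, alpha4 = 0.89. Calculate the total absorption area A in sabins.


Given surfaces:
  Surface 1: 62.4 * 0.37 = 23.088
  Surface 2: 86.3 * 0.84 = 72.492
  Surface 3: 94.1 * 0.68 = 63.988
  Surface 4: 35.1 * 0.89 = 31.239
Formula: A = sum(Si * alpha_i)
A = 23.088 + 72.492 + 63.988 + 31.239
A = 190.81

190.81 sabins


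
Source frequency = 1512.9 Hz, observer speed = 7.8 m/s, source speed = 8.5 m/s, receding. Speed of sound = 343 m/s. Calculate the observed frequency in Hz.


Given values:
  f_s = 1512.9 Hz, v_o = 7.8 m/s, v_s = 8.5 m/s
  Direction: receding
Formula: f_o = f_s * (c - v_o) / (c + v_s)
Numerator: c - v_o = 343 - 7.8 = 335.2
Denominator: c + v_s = 343 + 8.5 = 351.5
f_o = 1512.9 * 335.2 / 351.5 = 1442.74

1442.74 Hz


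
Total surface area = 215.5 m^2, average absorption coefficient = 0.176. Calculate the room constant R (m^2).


Given values:
  S = 215.5 m^2, alpha = 0.176
Formula: R = S * alpha / (1 - alpha)
Numerator: 215.5 * 0.176 = 37.928
Denominator: 1 - 0.176 = 0.824
R = 37.928 / 0.824 = 46.03

46.03 m^2


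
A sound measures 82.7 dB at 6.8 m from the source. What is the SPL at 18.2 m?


Given values:
  SPL1 = 82.7 dB, r1 = 6.8 m, r2 = 18.2 m
Formula: SPL2 = SPL1 - 20 * log10(r2 / r1)
Compute ratio: r2 / r1 = 18.2 / 6.8 = 2.6765
Compute log10: log10(2.6765) = 0.427567
Compute drop: 20 * 0.427567 = 8.5513
SPL2 = 82.7 - 8.5513 = 74.15

74.15 dB


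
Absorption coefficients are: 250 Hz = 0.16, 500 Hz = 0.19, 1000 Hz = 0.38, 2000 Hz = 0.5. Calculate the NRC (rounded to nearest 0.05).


Given values:
  a_250 = 0.16, a_500 = 0.19
  a_1000 = 0.38, a_2000 = 0.5
Formula: NRC = (a250 + a500 + a1000 + a2000) / 4
Sum = 0.16 + 0.19 + 0.38 + 0.5 = 1.23
NRC = 1.23 / 4 = 0.3075
Rounded to nearest 0.05: 0.3

0.3


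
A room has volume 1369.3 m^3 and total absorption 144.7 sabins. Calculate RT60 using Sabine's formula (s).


Given values:
  V = 1369.3 m^3
  A = 144.7 sabins
Formula: RT60 = 0.161 * V / A
Numerator: 0.161 * 1369.3 = 220.4573
RT60 = 220.4573 / 144.7 = 1.524

1.524 s


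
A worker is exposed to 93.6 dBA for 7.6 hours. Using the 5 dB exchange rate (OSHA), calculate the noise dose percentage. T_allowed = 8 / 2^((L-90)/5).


Given values:
  L = 93.6 dBA, T = 7.6 hours
Formula: T_allowed = 8 / 2^((L - 90) / 5)
Compute exponent: (93.6 - 90) / 5 = 0.72
Compute 2^(0.72) = 1.647182
T_allowed = 8 / 1.647182 = 4.85678 hours
Dose = (T / T_allowed) * 100
Dose = (7.6 / 4.85678) * 100 = 156.48

156.48 %


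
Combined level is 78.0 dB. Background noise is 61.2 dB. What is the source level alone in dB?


Given values:
  L_total = 78.0 dB, L_bg = 61.2 dB
Formula: L_source = 10 * log10(10^(L_total/10) - 10^(L_bg/10))
Convert to linear:
  10^(78.0/10) = 63095734.448
  10^(61.2/10) = 1318256.7386
Difference: 63095734.448 - 1318256.7386 = 61777477.7094
L_source = 10 * log10(61777477.7094) = 77.91

77.91 dB


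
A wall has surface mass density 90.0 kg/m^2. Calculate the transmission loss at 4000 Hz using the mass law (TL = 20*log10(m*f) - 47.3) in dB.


Given values:
  m = 90.0 kg/m^2, f = 4000 Hz
Formula: TL = 20 * log10(m * f) - 47.3
Compute m * f = 90.0 * 4000 = 360000.0
Compute log10(360000.0) = 5.556303
Compute 20 * 5.556303 = 111.1261
TL = 111.1261 - 47.3 = 63.83

63.83 dB


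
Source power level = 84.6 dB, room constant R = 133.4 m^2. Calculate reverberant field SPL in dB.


Given values:
  Lw = 84.6 dB, R = 133.4 m^2
Formula: SPL = Lw + 10 * log10(4 / R)
Compute 4 / R = 4 / 133.4 = 0.029985
Compute 10 * log10(0.029985) = -15.231
SPL = 84.6 + (-15.231) = 69.37

69.37 dB


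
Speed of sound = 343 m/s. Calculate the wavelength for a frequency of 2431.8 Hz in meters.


Given values:
  c = 343 m/s, f = 2431.8 Hz
Formula: lambda = c / f
lambda = 343 / 2431.8
lambda = 0.141

0.141 m


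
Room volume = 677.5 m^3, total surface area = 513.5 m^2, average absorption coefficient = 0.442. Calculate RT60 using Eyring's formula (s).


Given values:
  V = 677.5 m^3, S = 513.5 m^2, alpha = 0.442
Formula: RT60 = 0.161 * V / (-S * ln(1 - alpha))
Compute ln(1 - 0.442) = ln(0.558) = -0.583396
Denominator: -513.5 * -0.583396 = 299.5738
Numerator: 0.161 * 677.5 = 109.0775
RT60 = 109.0775 / 299.5738 = 0.364

0.364 s


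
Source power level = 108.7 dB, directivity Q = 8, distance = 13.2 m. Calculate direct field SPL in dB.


Given values:
  Lw = 108.7 dB, Q = 8, r = 13.2 m
Formula: SPL = Lw + 10 * log10(Q / (4 * pi * r^2))
Compute 4 * pi * r^2 = 4 * pi * 13.2^2 = 2189.5644
Compute Q / denom = 8 / 2189.5644 = 0.00365369
Compute 10 * log10(0.00365369) = -24.3727
SPL = 108.7 + (-24.3727) = 84.33

84.33 dB


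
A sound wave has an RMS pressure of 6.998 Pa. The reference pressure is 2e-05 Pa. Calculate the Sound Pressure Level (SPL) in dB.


Given values:
  p = 6.998 Pa
  p_ref = 2e-05 Pa
Formula: SPL = 20 * log10(p / p_ref)
Compute ratio: p / p_ref = 6.998 / 2e-05 = 349900
Compute log10: log10(349900) = 5.543944
Multiply: SPL = 20 * 5.543944 = 110.88

110.88 dB


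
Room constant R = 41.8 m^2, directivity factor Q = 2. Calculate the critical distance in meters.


Given values:
  R = 41.8 m^2, Q = 2
Formula: d_c = 0.141 * sqrt(Q * R)
Compute Q * R = 2 * 41.8 = 83.6
Compute sqrt(83.6) = 9.1433
d_c = 0.141 * 9.1433 = 1.289

1.289 m


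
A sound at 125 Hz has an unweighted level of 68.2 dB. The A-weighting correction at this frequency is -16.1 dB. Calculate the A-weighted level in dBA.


Given values:
  SPL = 68.2 dB
  A-weighting at 125 Hz = -16.1 dB
Formula: L_A = SPL + A_weight
L_A = 68.2 + (-16.1)
L_A = 52.1

52.1 dBA


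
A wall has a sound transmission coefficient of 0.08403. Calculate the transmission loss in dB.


Given values:
  tau = 0.08403
Formula: TL = 10 * log10(1 / tau)
Compute 1 / tau = 1 / 0.08403 = 11.9005
Compute log10(11.9005) = 1.075565
TL = 10 * 1.075565 = 10.76

10.76 dB


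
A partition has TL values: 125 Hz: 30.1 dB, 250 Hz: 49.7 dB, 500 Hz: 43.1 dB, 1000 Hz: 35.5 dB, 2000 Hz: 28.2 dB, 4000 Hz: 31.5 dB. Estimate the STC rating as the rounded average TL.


Given TL values at each frequency:
  125 Hz: 30.1 dB
  250 Hz: 49.7 dB
  500 Hz: 43.1 dB
  1000 Hz: 35.5 dB
  2000 Hz: 28.2 dB
  4000 Hz: 31.5 dB
Formula: STC ~ round(average of TL values)
Sum = 30.1 + 49.7 + 43.1 + 35.5 + 28.2 + 31.5 = 218.1
Average = 218.1 / 6 = 36.35
Rounded: 36

36


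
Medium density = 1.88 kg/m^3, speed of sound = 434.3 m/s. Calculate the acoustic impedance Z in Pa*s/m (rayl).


Given values:
  rho = 1.88 kg/m^3
  c = 434.3 m/s
Formula: Z = rho * c
Z = 1.88 * 434.3
Z = 816.48

816.48 rayl


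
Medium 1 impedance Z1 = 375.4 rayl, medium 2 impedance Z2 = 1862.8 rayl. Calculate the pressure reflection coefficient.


Given values:
  Z1 = 375.4 rayl, Z2 = 1862.8 rayl
Formula: R = (Z2 - Z1) / (Z2 + Z1)
Numerator: Z2 - Z1 = 1862.8 - 375.4 = 1487.4
Denominator: Z2 + Z1 = 1862.8 + 375.4 = 2238.2
R = 1487.4 / 2238.2 = 0.6646

0.6646


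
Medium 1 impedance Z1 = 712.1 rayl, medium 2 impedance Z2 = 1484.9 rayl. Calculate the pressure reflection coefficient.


Given values:
  Z1 = 712.1 rayl, Z2 = 1484.9 rayl
Formula: R = (Z2 - Z1) / (Z2 + Z1)
Numerator: Z2 - Z1 = 1484.9 - 712.1 = 772.8
Denominator: Z2 + Z1 = 1484.9 + 712.1 = 2197.0
R = 772.8 / 2197.0 = 0.3518

0.3518


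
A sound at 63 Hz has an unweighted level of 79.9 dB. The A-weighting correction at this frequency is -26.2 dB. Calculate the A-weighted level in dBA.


Given values:
  SPL = 79.9 dB
  A-weighting at 63 Hz = -26.2 dB
Formula: L_A = SPL + A_weight
L_A = 79.9 + (-26.2)
L_A = 53.7

53.7 dBA


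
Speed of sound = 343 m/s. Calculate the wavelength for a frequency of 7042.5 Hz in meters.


Given values:
  c = 343 m/s, f = 7042.5 Hz
Formula: lambda = c / f
lambda = 343 / 7042.5
lambda = 0.0487

0.0487 m


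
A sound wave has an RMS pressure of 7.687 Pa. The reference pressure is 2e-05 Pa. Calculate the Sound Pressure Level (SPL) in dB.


Given values:
  p = 7.687 Pa
  p_ref = 2e-05 Pa
Formula: SPL = 20 * log10(p / p_ref)
Compute ratio: p / p_ref = 7.687 / 2e-05 = 384350
Compute log10: log10(384350) = 5.584727
Multiply: SPL = 20 * 5.584727 = 111.69

111.69 dB


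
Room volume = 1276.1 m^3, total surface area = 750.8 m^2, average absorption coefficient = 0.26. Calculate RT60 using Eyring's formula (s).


Given values:
  V = 1276.1 m^3, S = 750.8 m^2, alpha = 0.26
Formula: RT60 = 0.161 * V / (-S * ln(1 - alpha))
Compute ln(1 - 0.26) = ln(0.74) = -0.301105
Denominator: -750.8 * -0.301105 = 226.0696
Numerator: 0.161 * 1276.1 = 205.4521
RT60 = 205.4521 / 226.0696 = 0.909

0.909 s


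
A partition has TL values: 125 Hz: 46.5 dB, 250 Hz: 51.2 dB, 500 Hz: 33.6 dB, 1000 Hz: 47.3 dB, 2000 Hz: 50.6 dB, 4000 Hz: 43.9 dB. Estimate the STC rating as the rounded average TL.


Given TL values at each frequency:
  125 Hz: 46.5 dB
  250 Hz: 51.2 dB
  500 Hz: 33.6 dB
  1000 Hz: 47.3 dB
  2000 Hz: 50.6 dB
  4000 Hz: 43.9 dB
Formula: STC ~ round(average of TL values)
Sum = 46.5 + 51.2 + 33.6 + 47.3 + 50.6 + 43.9 = 273.1
Average = 273.1 / 6 = 45.52
Rounded: 46

46


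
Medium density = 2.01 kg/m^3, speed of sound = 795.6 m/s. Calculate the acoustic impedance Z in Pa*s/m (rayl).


Given values:
  rho = 2.01 kg/m^3
  c = 795.6 m/s
Formula: Z = rho * c
Z = 2.01 * 795.6
Z = 1599.16

1599.16 rayl


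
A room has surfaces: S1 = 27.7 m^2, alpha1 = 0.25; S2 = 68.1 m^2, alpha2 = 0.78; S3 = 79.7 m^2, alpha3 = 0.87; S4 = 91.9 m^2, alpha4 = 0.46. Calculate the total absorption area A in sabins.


Given surfaces:
  Surface 1: 27.7 * 0.25 = 6.925
  Surface 2: 68.1 * 0.78 = 53.118
  Surface 3: 79.7 * 0.87 = 69.339
  Surface 4: 91.9 * 0.46 = 42.274
Formula: A = sum(Si * alpha_i)
A = 6.925 + 53.118 + 69.339 + 42.274
A = 171.66

171.66 sabins


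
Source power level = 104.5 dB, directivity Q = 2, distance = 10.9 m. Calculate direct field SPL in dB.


Given values:
  Lw = 104.5 dB, Q = 2, r = 10.9 m
Formula: SPL = Lw + 10 * log10(Q / (4 * pi * r^2))
Compute 4 * pi * r^2 = 4 * pi * 10.9^2 = 1493.0105
Compute Q / denom = 2 / 1493.0105 = 0.00133958
Compute 10 * log10(0.00133958) = -28.7303
SPL = 104.5 + (-28.7303) = 75.77

75.77 dB


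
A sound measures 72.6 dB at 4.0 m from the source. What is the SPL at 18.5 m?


Given values:
  SPL1 = 72.6 dB, r1 = 4.0 m, r2 = 18.5 m
Formula: SPL2 = SPL1 - 20 * log10(r2 / r1)
Compute ratio: r2 / r1 = 18.5 / 4.0 = 4.625
Compute log10: log10(4.625) = 0.665112
Compute drop: 20 * 0.665112 = 13.3022
SPL2 = 72.6 - 13.3022 = 59.3

59.3 dB


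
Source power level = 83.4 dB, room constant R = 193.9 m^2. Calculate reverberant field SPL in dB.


Given values:
  Lw = 83.4 dB, R = 193.9 m^2
Formula: SPL = Lw + 10 * log10(4 / R)
Compute 4 / R = 4 / 193.9 = 0.020629
Compute 10 * log10(0.020629) = -16.8552
SPL = 83.4 + (-16.8552) = 66.54

66.54 dB


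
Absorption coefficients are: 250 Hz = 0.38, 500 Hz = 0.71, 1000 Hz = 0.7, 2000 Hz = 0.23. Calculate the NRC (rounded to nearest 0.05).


Given values:
  a_250 = 0.38, a_500 = 0.71
  a_1000 = 0.7, a_2000 = 0.23
Formula: NRC = (a250 + a500 + a1000 + a2000) / 4
Sum = 0.38 + 0.71 + 0.7 + 0.23 = 2.02
NRC = 2.02 / 4 = 0.505
Rounded to nearest 0.05: 0.5

0.5


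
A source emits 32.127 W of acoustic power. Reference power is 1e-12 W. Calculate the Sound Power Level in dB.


Given values:
  W = 32.127 W
  W_ref = 1e-12 W
Formula: SWL = 10 * log10(W / W_ref)
Compute ratio: W / W_ref = 32127000000000
Compute log10: log10(32127000000000) = 13.50687
Multiply: SWL = 10 * 13.50687 = 135.07

135.07 dB


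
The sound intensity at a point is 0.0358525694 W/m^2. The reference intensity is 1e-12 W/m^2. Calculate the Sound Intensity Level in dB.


Given values:
  I = 0.0358525694 W/m^2
  I_ref = 1e-12 W/m^2
Formula: SIL = 10 * log10(I / I_ref)
Compute ratio: I / I_ref = 35852569400
Compute log10: log10(35852569400) = 10.55452
Multiply: SIL = 10 * 10.55452 = 105.55

105.55 dB


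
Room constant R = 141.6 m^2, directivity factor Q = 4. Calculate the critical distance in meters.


Given values:
  R = 141.6 m^2, Q = 4
Formula: d_c = 0.141 * sqrt(Q * R)
Compute Q * R = 4 * 141.6 = 566.4
Compute sqrt(566.4) = 23.7992
d_c = 0.141 * 23.7992 = 3.356

3.356 m


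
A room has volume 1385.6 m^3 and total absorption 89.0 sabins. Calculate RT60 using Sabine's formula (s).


Given values:
  V = 1385.6 m^3
  A = 89.0 sabins
Formula: RT60 = 0.161 * V / A
Numerator: 0.161 * 1385.6 = 223.0816
RT60 = 223.0816 / 89.0 = 2.507

2.507 s


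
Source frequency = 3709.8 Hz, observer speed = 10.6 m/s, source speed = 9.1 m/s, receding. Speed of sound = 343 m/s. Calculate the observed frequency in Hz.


Given values:
  f_s = 3709.8 Hz, v_o = 10.6 m/s, v_s = 9.1 m/s
  Direction: receding
Formula: f_o = f_s * (c - v_o) / (c + v_s)
Numerator: c - v_o = 343 - 10.6 = 332.4
Denominator: c + v_s = 343 + 9.1 = 352.1
f_o = 3709.8 * 332.4 / 352.1 = 3502.24

3502.24 Hz


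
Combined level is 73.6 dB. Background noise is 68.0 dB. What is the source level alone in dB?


Given values:
  L_total = 73.6 dB, L_bg = 68.0 dB
Formula: L_source = 10 * log10(10^(L_total/10) - 10^(L_bg/10))
Convert to linear:
  10^(73.6/10) = 22908676.5277
  10^(68.0/10) = 6309573.4448
Difference: 22908676.5277 - 6309573.4448 = 16599103.0829
L_source = 10 * log10(16599103.0829) = 72.2

72.2 dB


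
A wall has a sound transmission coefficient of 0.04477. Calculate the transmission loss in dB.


Given values:
  tau = 0.04477
Formula: TL = 10 * log10(1 / tau)
Compute 1 / tau = 1 / 0.04477 = 22.3364
Compute log10(22.3364) = 1.349013
TL = 10 * 1.349013 = 13.49

13.49 dB


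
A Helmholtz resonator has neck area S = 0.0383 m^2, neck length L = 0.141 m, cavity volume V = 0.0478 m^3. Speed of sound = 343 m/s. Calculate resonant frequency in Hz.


Given values:
  S = 0.0383 m^2, L = 0.141 m, V = 0.0478 m^3, c = 343 m/s
Formula: f = (c / (2*pi)) * sqrt(S / (V * L))
Compute V * L = 0.0478 * 0.141 = 0.0067398
Compute S / (V * L) = 0.0383 / 0.0067398 = 5.6827
Compute sqrt(5.6827) = 2.383841
Compute c / (2*pi) = 343 / 6.283185 = 54.590148
f = 54.590148 * 2.383841 = 130.13

130.13 Hz


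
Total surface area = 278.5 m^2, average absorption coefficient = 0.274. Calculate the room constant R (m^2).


Given values:
  S = 278.5 m^2, alpha = 0.274
Formula: R = S * alpha / (1 - alpha)
Numerator: 278.5 * 0.274 = 76.309
Denominator: 1 - 0.274 = 0.726
R = 76.309 / 0.726 = 105.11

105.11 m^2


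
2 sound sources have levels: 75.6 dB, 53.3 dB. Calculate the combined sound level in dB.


Formula: L_total = 10 * log10( sum(10^(Li/10)) )
  Source 1: 10^(75.6/10) = 36307805.477
  Source 2: 10^(53.3/10) = 213796.209
Sum of linear values = 36521601.686
L_total = 10 * log10(36521601.686) = 75.63

75.63 dB


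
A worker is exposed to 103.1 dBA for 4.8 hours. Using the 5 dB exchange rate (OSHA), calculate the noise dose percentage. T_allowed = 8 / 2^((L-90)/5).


Given values:
  L = 103.1 dBA, T = 4.8 hours
Formula: T_allowed = 8 / 2^((L - 90) / 5)
Compute exponent: (103.1 - 90) / 5 = 2.62
Compute 2^(2.62) = 6.147501
T_allowed = 8 / 6.147501 = 1.301342 hours
Dose = (T / T_allowed) * 100
Dose = (4.8 / 1.301342) * 100 = 368.85

368.85 %


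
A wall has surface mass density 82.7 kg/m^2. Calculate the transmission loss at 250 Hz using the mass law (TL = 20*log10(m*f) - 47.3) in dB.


Given values:
  m = 82.7 kg/m^2, f = 250 Hz
Formula: TL = 20 * log10(m * f) - 47.3
Compute m * f = 82.7 * 250 = 20675.0
Compute log10(20675.0) = 4.315446
Compute 20 * 4.315446 = 86.3089
TL = 86.3089 - 47.3 = 39.01

39.01 dB


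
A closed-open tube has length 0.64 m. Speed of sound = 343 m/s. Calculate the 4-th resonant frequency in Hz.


Given values:
  Tube type: closed-open, L = 0.64 m, c = 343 m/s, n = 4
Formula: f_n = (2n - 1) * c / (4 * L)
Compute 2n - 1 = 2*4 - 1 = 7
Compute 4 * L = 4 * 0.64 = 2.56
f = 7 * 343 / 2.56
f = 937.89

937.89 Hz


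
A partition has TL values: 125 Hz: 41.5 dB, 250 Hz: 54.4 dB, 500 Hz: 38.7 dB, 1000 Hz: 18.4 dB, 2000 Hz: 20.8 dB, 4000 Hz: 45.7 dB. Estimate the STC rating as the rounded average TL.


Given TL values at each frequency:
  125 Hz: 41.5 dB
  250 Hz: 54.4 dB
  500 Hz: 38.7 dB
  1000 Hz: 18.4 dB
  2000 Hz: 20.8 dB
  4000 Hz: 45.7 dB
Formula: STC ~ round(average of TL values)
Sum = 41.5 + 54.4 + 38.7 + 18.4 + 20.8 + 45.7 = 219.5
Average = 219.5 / 6 = 36.58
Rounded: 37

37


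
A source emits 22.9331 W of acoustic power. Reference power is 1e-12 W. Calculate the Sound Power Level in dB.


Given values:
  W = 22.9331 W
  W_ref = 1e-12 W
Formula: SWL = 10 * log10(W / W_ref)
Compute ratio: W / W_ref = 22933100000000
Compute log10: log10(22933100000000) = 13.360463
Multiply: SWL = 10 * 13.360463 = 133.6

133.6 dB


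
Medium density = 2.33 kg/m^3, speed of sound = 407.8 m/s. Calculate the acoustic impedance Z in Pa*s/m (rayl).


Given values:
  rho = 2.33 kg/m^3
  c = 407.8 m/s
Formula: Z = rho * c
Z = 2.33 * 407.8
Z = 950.17

950.17 rayl


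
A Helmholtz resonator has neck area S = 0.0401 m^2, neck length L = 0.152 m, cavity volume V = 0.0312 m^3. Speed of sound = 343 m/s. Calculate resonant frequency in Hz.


Given values:
  S = 0.0401 m^2, L = 0.152 m, V = 0.0312 m^3, c = 343 m/s
Formula: f = (c / (2*pi)) * sqrt(S / (V * L))
Compute V * L = 0.0312 * 0.152 = 0.0047424
Compute S / (V * L) = 0.0401 / 0.0047424 = 8.4556
Compute sqrt(8.4556) = 2.907851
Compute c / (2*pi) = 343 / 6.283185 = 54.590148
f = 54.590148 * 2.907851 = 158.74

158.74 Hz


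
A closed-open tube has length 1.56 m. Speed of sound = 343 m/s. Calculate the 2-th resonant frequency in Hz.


Given values:
  Tube type: closed-open, L = 1.56 m, c = 343 m/s, n = 2
Formula: f_n = (2n - 1) * c / (4 * L)
Compute 2n - 1 = 2*2 - 1 = 3
Compute 4 * L = 4 * 1.56 = 6.24
f = 3 * 343 / 6.24
f = 164.9

164.9 Hz


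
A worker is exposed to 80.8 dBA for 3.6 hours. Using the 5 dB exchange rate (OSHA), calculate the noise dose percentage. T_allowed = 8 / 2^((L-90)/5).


Given values:
  L = 80.8 dBA, T = 3.6 hours
Formula: T_allowed = 8 / 2^((L - 90) / 5)
Compute exponent: (80.8 - 90) / 5 = -1.84
Compute 2^(-1.84) = 0.279322
T_allowed = 8 / 0.279322 = 28.64078 hours
Dose = (T / T_allowed) * 100
Dose = (3.6 / 28.64078) * 100 = 12.57

12.57 %


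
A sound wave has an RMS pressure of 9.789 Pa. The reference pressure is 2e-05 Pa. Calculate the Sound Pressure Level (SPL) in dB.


Given values:
  p = 9.789 Pa
  p_ref = 2e-05 Pa
Formula: SPL = 20 * log10(p / p_ref)
Compute ratio: p / p_ref = 9.789 / 2e-05 = 489450
Compute log10: log10(489450) = 5.689708
Multiply: SPL = 20 * 5.689708 = 113.79

113.79 dB


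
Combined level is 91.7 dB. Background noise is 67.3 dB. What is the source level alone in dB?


Given values:
  L_total = 91.7 dB, L_bg = 67.3 dB
Formula: L_source = 10 * log10(10^(L_total/10) - 10^(L_bg/10))
Convert to linear:
  10^(91.7/10) = 1479108388.1682
  10^(67.3/10) = 5370317.9637
Difference: 1479108388.1682 - 5370317.9637 = 1473738070.2045
L_source = 10 * log10(1473738070.2045) = 91.68

91.68 dB


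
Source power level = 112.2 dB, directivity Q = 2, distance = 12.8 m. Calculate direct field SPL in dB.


Given values:
  Lw = 112.2 dB, Q = 2, r = 12.8 m
Formula: SPL = Lw + 10 * log10(Q / (4 * pi * r^2))
Compute 4 * pi * r^2 = 4 * pi * 12.8^2 = 2058.8742
Compute Q / denom = 2 / 2058.8742 = 0.0009714
Compute 10 * log10(0.0009714) = -30.126
SPL = 112.2 + (-30.126) = 82.07

82.07 dB


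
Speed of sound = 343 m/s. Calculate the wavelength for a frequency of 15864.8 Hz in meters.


Given values:
  c = 343 m/s, f = 15864.8 Hz
Formula: lambda = c / f
lambda = 343 / 15864.8
lambda = 0.0216

0.0216 m


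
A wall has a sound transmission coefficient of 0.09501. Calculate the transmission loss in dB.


Given values:
  tau = 0.09501
Formula: TL = 10 * log10(1 / tau)
Compute 1 / tau = 1 / 0.09501 = 10.5252
Compute log10(10.5252) = 1.02223
TL = 10 * 1.02223 = 10.22

10.22 dB


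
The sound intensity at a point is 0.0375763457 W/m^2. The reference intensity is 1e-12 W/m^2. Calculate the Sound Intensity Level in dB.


Given values:
  I = 0.0375763457 W/m^2
  I_ref = 1e-12 W/m^2
Formula: SIL = 10 * log10(I / I_ref)
Compute ratio: I / I_ref = 37576345700
Compute log10: log10(37576345700) = 10.574915
Multiply: SIL = 10 * 10.574915 = 105.75

105.75 dB


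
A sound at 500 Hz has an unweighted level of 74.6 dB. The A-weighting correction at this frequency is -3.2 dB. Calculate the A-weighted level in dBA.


Given values:
  SPL = 74.6 dB
  A-weighting at 500 Hz = -3.2 dB
Formula: L_A = SPL + A_weight
L_A = 74.6 + (-3.2)
L_A = 71.4

71.4 dBA


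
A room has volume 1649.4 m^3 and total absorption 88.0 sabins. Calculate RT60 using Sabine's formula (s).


Given values:
  V = 1649.4 m^3
  A = 88.0 sabins
Formula: RT60 = 0.161 * V / A
Numerator: 0.161 * 1649.4 = 265.5534
RT60 = 265.5534 / 88.0 = 3.018

3.018 s


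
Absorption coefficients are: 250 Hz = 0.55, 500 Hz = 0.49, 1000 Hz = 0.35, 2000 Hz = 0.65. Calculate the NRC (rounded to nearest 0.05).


Given values:
  a_250 = 0.55, a_500 = 0.49
  a_1000 = 0.35, a_2000 = 0.65
Formula: NRC = (a250 + a500 + a1000 + a2000) / 4
Sum = 0.55 + 0.49 + 0.35 + 0.65 = 2.04
NRC = 2.04 / 4 = 0.51
Rounded to nearest 0.05: 0.5

0.5


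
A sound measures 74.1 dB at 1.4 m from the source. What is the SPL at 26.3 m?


Given values:
  SPL1 = 74.1 dB, r1 = 1.4 m, r2 = 26.3 m
Formula: SPL2 = SPL1 - 20 * log10(r2 / r1)
Compute ratio: r2 / r1 = 26.3 / 1.4 = 18.7857
Compute log10: log10(18.7857) = 1.273827
Compute drop: 20 * 1.273827 = 25.4765
SPL2 = 74.1 - 25.4765 = 48.62

48.62 dB


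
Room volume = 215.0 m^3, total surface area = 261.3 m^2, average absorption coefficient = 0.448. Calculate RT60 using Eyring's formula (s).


Given values:
  V = 215.0 m^3, S = 261.3 m^2, alpha = 0.448
Formula: RT60 = 0.161 * V / (-S * ln(1 - alpha))
Compute ln(1 - 0.448) = ln(0.552) = -0.594207
Denominator: -261.3 * -0.594207 = 155.2663
Numerator: 0.161 * 215.0 = 34.615
RT60 = 34.615 / 155.2663 = 0.223

0.223 s


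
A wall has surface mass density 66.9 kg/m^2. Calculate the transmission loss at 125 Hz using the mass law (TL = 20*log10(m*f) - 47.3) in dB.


Given values:
  m = 66.9 kg/m^2, f = 125 Hz
Formula: TL = 20 * log10(m * f) - 47.3
Compute m * f = 66.9 * 125 = 8362.5
Compute log10(8362.5) = 3.922336
Compute 20 * 3.922336 = 78.4467
TL = 78.4467 - 47.3 = 31.15

31.15 dB


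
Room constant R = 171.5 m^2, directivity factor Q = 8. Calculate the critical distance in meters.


Given values:
  R = 171.5 m^2, Q = 8
Formula: d_c = 0.141 * sqrt(Q * R)
Compute Q * R = 8 * 171.5 = 1372.0
Compute sqrt(1372.0) = 37.0405
d_c = 0.141 * 37.0405 = 5.223

5.223 m


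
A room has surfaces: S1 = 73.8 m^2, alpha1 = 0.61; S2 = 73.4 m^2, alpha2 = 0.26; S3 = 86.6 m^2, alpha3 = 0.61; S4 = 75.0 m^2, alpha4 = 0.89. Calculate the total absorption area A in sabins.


Given surfaces:
  Surface 1: 73.8 * 0.61 = 45.018
  Surface 2: 73.4 * 0.26 = 19.084
  Surface 3: 86.6 * 0.61 = 52.826
  Surface 4: 75.0 * 0.89 = 66.75
Formula: A = sum(Si * alpha_i)
A = 45.018 + 19.084 + 52.826 + 66.75
A = 183.68

183.68 sabins


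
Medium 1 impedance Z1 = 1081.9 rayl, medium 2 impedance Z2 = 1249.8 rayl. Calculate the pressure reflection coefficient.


Given values:
  Z1 = 1081.9 rayl, Z2 = 1249.8 rayl
Formula: R = (Z2 - Z1) / (Z2 + Z1)
Numerator: Z2 - Z1 = 1249.8 - 1081.9 = 167.9
Denominator: Z2 + Z1 = 1249.8 + 1081.9 = 2331.7
R = 167.9 / 2331.7 = 0.072

0.072


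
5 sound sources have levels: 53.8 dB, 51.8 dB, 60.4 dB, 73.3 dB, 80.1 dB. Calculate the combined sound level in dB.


Formula: L_total = 10 * log10( sum(10^(Li/10)) )
  Source 1: 10^(53.8/10) = 239883.2919
  Source 2: 10^(51.8/10) = 151356.1248
  Source 3: 10^(60.4/10) = 1096478.1961
  Source 4: 10^(73.3/10) = 21379620.895
  Source 5: 10^(80.1/10) = 102329299.2281
Sum of linear values = 125196637.7359
L_total = 10 * log10(125196637.7359) = 80.98

80.98 dB


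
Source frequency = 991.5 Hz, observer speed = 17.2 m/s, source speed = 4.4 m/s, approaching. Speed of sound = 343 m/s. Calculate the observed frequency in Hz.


Given values:
  f_s = 991.5 Hz, v_o = 17.2 m/s, v_s = 4.4 m/s
  Direction: approaching
Formula: f_o = f_s * (c + v_o) / (c - v_s)
Numerator: c + v_o = 343 + 17.2 = 360.2
Denominator: c - v_s = 343 - 4.4 = 338.6
f_o = 991.5 * 360.2 / 338.6 = 1054.75

1054.75 Hz


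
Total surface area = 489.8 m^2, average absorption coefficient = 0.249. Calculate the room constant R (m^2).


Given values:
  S = 489.8 m^2, alpha = 0.249
Formula: R = S * alpha / (1 - alpha)
Numerator: 489.8 * 0.249 = 121.9602
Denominator: 1 - 0.249 = 0.751
R = 121.9602 / 0.751 = 162.4

162.4 m^2


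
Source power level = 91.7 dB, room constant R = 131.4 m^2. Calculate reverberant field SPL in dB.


Given values:
  Lw = 91.7 dB, R = 131.4 m^2
Formula: SPL = Lw + 10 * log10(4 / R)
Compute 4 / R = 4 / 131.4 = 0.030441
Compute 10 * log10(0.030441) = -15.1654
SPL = 91.7 + (-15.1654) = 76.53

76.53 dB


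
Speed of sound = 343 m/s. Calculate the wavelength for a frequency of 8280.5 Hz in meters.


Given values:
  c = 343 m/s, f = 8280.5 Hz
Formula: lambda = c / f
lambda = 343 / 8280.5
lambda = 0.0414

0.0414 m


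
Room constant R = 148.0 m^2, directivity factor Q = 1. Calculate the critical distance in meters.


Given values:
  R = 148.0 m^2, Q = 1
Formula: d_c = 0.141 * sqrt(Q * R)
Compute Q * R = 1 * 148.0 = 148.0
Compute sqrt(148.0) = 12.1655
d_c = 0.141 * 12.1655 = 1.715

1.715 m


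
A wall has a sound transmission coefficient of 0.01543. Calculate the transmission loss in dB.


Given values:
  tau = 0.01543
Formula: TL = 10 * log10(1 / tau)
Compute 1 / tau = 1 / 0.01543 = 64.8088
Compute log10(64.8088) = 1.811634
TL = 10 * 1.811634 = 18.12

18.12 dB


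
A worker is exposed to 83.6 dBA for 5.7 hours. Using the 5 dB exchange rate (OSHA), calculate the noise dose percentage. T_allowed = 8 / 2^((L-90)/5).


Given values:
  L = 83.6 dBA, T = 5.7 hours
Formula: T_allowed = 8 / 2^((L - 90) / 5)
Compute exponent: (83.6 - 90) / 5 = -1.28
Compute 2^(-1.28) = 0.411796
T_allowed = 8 / 0.411796 = 19.427095 hours
Dose = (T / T_allowed) * 100
Dose = (5.7 / 19.427095) * 100 = 29.34

29.34 %


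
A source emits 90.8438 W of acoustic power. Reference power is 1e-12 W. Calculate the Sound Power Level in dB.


Given values:
  W = 90.8438 W
  W_ref = 1e-12 W
Formula: SWL = 10 * log10(W / W_ref)
Compute ratio: W / W_ref = 90843800000000
Compute log10: log10(90843800000000) = 13.958295
Multiply: SWL = 10 * 13.958295 = 139.58

139.58 dB


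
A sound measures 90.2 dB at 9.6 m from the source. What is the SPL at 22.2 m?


Given values:
  SPL1 = 90.2 dB, r1 = 9.6 m, r2 = 22.2 m
Formula: SPL2 = SPL1 - 20 * log10(r2 / r1)
Compute ratio: r2 / r1 = 22.2 / 9.6 = 2.3125
Compute log10: log10(2.3125) = 0.364082
Compute drop: 20 * 0.364082 = 7.2816
SPL2 = 90.2 - 7.2816 = 82.92

82.92 dB


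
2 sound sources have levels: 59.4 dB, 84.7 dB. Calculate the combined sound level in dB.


Formula: L_total = 10 * log10( sum(10^(Li/10)) )
  Source 1: 10^(59.4/10) = 870963.59
  Source 2: 10^(84.7/10) = 295120922.6666
Sum of linear values = 295991886.2566
L_total = 10 * log10(295991886.2566) = 84.71

84.71 dB


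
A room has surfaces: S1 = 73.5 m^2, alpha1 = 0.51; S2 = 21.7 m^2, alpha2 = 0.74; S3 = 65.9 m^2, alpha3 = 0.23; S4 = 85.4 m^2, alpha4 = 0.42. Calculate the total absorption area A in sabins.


Given surfaces:
  Surface 1: 73.5 * 0.51 = 37.485
  Surface 2: 21.7 * 0.74 = 16.058
  Surface 3: 65.9 * 0.23 = 15.157
  Surface 4: 85.4 * 0.42 = 35.868
Formula: A = sum(Si * alpha_i)
A = 37.485 + 16.058 + 15.157 + 35.868
A = 104.57

104.57 sabins


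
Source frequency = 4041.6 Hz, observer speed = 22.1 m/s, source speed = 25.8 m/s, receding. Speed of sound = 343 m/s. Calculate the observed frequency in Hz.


Given values:
  f_s = 4041.6 Hz, v_o = 22.1 m/s, v_s = 25.8 m/s
  Direction: receding
Formula: f_o = f_s * (c - v_o) / (c + v_s)
Numerator: c - v_o = 343 - 22.1 = 320.9
Denominator: c + v_s = 343 + 25.8 = 368.8
f_o = 4041.6 * 320.9 / 368.8 = 3516.67

3516.67 Hz


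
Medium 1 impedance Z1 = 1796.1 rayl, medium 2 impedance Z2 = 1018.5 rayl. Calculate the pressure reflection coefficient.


Given values:
  Z1 = 1796.1 rayl, Z2 = 1018.5 rayl
Formula: R = (Z2 - Z1) / (Z2 + Z1)
Numerator: Z2 - Z1 = 1018.5 - 1796.1 = -777.6
Denominator: Z2 + Z1 = 1018.5 + 1796.1 = 2814.6
R = -777.6 / 2814.6 = -0.2763

-0.2763


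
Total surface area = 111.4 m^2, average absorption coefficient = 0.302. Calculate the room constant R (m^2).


Given values:
  S = 111.4 m^2, alpha = 0.302
Formula: R = S * alpha / (1 - alpha)
Numerator: 111.4 * 0.302 = 33.6428
Denominator: 1 - 0.302 = 0.698
R = 33.6428 / 0.698 = 48.2

48.2 m^2


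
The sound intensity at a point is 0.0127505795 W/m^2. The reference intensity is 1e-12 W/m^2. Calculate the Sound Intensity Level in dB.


Given values:
  I = 0.0127505795 W/m^2
  I_ref = 1e-12 W/m^2
Formula: SIL = 10 * log10(I / I_ref)
Compute ratio: I / I_ref = 12750579500
Compute log10: log10(12750579500) = 10.10553
Multiply: SIL = 10 * 10.10553 = 101.06

101.06 dB


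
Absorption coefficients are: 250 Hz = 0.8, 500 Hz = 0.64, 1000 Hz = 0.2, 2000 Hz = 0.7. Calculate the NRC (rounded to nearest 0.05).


Given values:
  a_250 = 0.8, a_500 = 0.64
  a_1000 = 0.2, a_2000 = 0.7
Formula: NRC = (a250 + a500 + a1000 + a2000) / 4
Sum = 0.8 + 0.64 + 0.2 + 0.7 = 2.34
NRC = 2.34 / 4 = 0.585
Rounded to nearest 0.05: 0.6

0.6


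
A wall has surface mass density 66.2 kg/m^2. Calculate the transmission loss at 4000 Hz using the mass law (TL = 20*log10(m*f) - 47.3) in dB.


Given values:
  m = 66.2 kg/m^2, f = 4000 Hz
Formula: TL = 20 * log10(m * f) - 47.3
Compute m * f = 66.2 * 4000 = 264800.0
Compute log10(264800.0) = 5.422918
Compute 20 * 5.422918 = 108.4584
TL = 108.4584 - 47.3 = 61.16

61.16 dB


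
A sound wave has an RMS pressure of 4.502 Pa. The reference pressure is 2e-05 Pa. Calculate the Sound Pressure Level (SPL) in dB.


Given values:
  p = 4.502 Pa
  p_ref = 2e-05 Pa
Formula: SPL = 20 * log10(p / p_ref)
Compute ratio: p / p_ref = 4.502 / 2e-05 = 225100
Compute log10: log10(225100) = 5.352375
Multiply: SPL = 20 * 5.352375 = 107.05

107.05 dB


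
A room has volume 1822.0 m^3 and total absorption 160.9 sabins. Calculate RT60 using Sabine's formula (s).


Given values:
  V = 1822.0 m^3
  A = 160.9 sabins
Formula: RT60 = 0.161 * V / A
Numerator: 0.161 * 1822.0 = 293.342
RT60 = 293.342 / 160.9 = 1.823

1.823 s


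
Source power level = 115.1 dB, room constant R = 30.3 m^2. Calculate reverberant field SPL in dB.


Given values:
  Lw = 115.1 dB, R = 30.3 m^2
Formula: SPL = Lw + 10 * log10(4 / R)
Compute 4 / R = 4 / 30.3 = 0.132013
Compute 10 * log10(0.132013) = -8.7938
SPL = 115.1 + (-8.7938) = 106.31

106.31 dB


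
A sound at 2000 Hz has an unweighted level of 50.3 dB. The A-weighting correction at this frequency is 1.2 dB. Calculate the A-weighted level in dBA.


Given values:
  SPL = 50.3 dB
  A-weighting at 2000 Hz = 1.2 dB
Formula: L_A = SPL + A_weight
L_A = 50.3 + (1.2)
L_A = 51.5

51.5 dBA


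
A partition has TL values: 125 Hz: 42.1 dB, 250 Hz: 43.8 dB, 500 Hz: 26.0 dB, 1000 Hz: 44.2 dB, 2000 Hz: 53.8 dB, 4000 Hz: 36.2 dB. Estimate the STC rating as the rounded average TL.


Given TL values at each frequency:
  125 Hz: 42.1 dB
  250 Hz: 43.8 dB
  500 Hz: 26.0 dB
  1000 Hz: 44.2 dB
  2000 Hz: 53.8 dB
  4000 Hz: 36.2 dB
Formula: STC ~ round(average of TL values)
Sum = 42.1 + 43.8 + 26.0 + 44.2 + 53.8 + 36.2 = 246.1
Average = 246.1 / 6 = 41.02
Rounded: 41

41
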